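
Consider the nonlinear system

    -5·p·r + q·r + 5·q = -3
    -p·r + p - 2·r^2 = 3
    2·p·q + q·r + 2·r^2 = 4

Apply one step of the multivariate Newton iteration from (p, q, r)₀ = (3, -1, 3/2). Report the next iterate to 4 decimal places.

(3.0863, 0.6262, 0.4952)

At (3, -1, 3/2): F = (-26.0000, -9.0000, -7.0000).
Jacobian J = [[-5·r, r + 5, -5·p + q], [-r + 1, 0, -p - 4·r], [2·q, 2·p + r, q + 4·r]].
At the point, J = [[-7.5000, 6.5000, -16.0000], [-0.5000, 0.0000, -9.0000], [-2.0000, 7.5000, 5.0000]] (det J = -313.0000).
Solving J·Δ = −F gives Δ = (0.0863, 1.6262, -1.0048).
Then the next iterate is (p, q, r)₁ = (3.0863, 0.6262, 0.4952).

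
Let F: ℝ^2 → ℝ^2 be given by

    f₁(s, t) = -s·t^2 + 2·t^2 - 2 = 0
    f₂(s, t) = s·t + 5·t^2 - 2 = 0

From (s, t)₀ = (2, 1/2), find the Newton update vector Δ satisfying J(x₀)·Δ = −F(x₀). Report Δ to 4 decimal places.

(-8.0000, 0.5357)

At (2, 1/2): F = (-2.0000, 0.2500).
Jacobian J = [[-t^2, -2·s·t + 4·t], [t, s + 10·t]].
At the point, J = [[-0.2500, 0.0000], [0.5000, 7.0000]] (det J = -1.7500).
Solving J·Δ = −F gives Δ = (-8.0000, 0.5357).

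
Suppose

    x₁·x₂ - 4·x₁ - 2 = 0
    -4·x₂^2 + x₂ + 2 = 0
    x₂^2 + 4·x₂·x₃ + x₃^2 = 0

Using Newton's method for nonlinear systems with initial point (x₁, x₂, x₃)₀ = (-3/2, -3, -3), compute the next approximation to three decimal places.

(-0.603, -1.520, -1.480)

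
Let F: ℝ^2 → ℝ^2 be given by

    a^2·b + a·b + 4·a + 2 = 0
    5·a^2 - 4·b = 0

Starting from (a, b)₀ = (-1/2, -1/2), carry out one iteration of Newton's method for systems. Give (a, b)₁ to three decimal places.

(-0.482, 0.290)

At (-1/2, -1/2): F = (0.125, 3.250).
Jacobian J = [[2·a·b + b + 4, a^2 + a], [10·a, -4]].
At the point, J = [[4.000, -0.250], [-5.000, -4.000]] (det J = -17.250).
Solving J·Δ = −F gives Δ = (0.018, 0.790).
Then the next iterate is (a, b)₁ = (-0.482, 0.290).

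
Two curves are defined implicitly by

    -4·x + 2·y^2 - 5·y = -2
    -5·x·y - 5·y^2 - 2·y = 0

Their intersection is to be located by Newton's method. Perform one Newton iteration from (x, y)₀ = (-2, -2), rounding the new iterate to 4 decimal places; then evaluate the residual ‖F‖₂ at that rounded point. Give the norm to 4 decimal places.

394.6568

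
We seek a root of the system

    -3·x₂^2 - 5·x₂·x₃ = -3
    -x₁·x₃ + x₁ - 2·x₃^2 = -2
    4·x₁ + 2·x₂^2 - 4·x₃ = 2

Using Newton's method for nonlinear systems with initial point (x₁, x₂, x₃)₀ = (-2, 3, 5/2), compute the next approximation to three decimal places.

(0.888, 1.711, 1.021)

At (-2, 3, 5/2): F = (-61.500, -7.500, -2.000).
Jacobian J = [[0, -6·x₂ - 5·x₃, -5·x₂], [-x₃ + 1, 0, -x₁ - 4·x₃], [4, 4·x₂, -4]].
At the point, J = [[0.000, -30.500, -15.000], [-1.500, 0.000, -8.000], [4.000, 12.000, -4.000]] (det J = 1429.000).
Solving J·Δ = −F gives Δ = (2.888, -1.289, -1.479).
Then the next iterate is (x₁, x₂, x₃)₁ = (0.888, 1.711, 1.021).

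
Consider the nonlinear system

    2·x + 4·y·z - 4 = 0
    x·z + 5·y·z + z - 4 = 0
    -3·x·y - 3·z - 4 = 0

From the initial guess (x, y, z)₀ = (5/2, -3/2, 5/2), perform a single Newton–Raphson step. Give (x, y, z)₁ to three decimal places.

(3.042, -0.808, 1.500)

At (5/2, -3/2, 5/2): F = (-14.000, -14.000, -0.250).
Jacobian J = [[2, 4·z, 4·y], [z, 5·z, x + 5·y + 1], [-3·y, -3·x, -3]].
At the point, J = [[2.000, 10.000, -6.000], [2.500, 12.500, -4.000], [4.500, -7.500, -3.000]] (det J = 210.000).
Solving J·Δ = −F gives Δ = (0.542, 0.692, -1.000).
Then the next iterate is (x, y, z)₁ = (3.042, -0.808, 1.500).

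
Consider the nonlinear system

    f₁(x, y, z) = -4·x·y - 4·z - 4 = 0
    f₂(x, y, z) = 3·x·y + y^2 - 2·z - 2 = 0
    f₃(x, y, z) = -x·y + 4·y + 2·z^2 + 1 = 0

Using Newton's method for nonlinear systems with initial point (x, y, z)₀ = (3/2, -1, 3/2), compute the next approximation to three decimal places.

At (3/2, -1, 3/2): F = (-4.000, -8.500, 3.000).
Jacobian J = [[-4·y, -4·x, -4], [3·y, 3·x + 2·y, -2], [-y, -x + 4, 4·z]].
At the point, J = [[4.000, -6.000, -4.000], [-3.000, 2.500, -2.000], [1.000, 2.500, 6.000]] (det J = 24.000).
Solving J·Δ = −F gives Δ = (9.792, 10.083, -6.333).
Then the next iterate is (x, y, z)₁ = (11.292, 9.083, -4.833).

(11.292, 9.083, -4.833)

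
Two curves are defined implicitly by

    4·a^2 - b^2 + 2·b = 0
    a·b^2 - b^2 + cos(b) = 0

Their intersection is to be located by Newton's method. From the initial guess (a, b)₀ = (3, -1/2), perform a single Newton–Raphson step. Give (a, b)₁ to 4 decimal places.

(1.4703, 0.1545)

At (3, -1/2): F = (34.7500, 1.377583).
Jacobian J = [[8·a, -2·b + 2], [b^2, 2·a·b - 2·b - sin(b)]].
At the point, J = [[24.0000, 3.0000], [0.2500, -1.520574]] (det J = -37.243787).
Solving J·Δ = −F gives Δ = (-1.5297, 0.6545).
Then the next iterate is (a, b)₁ = (1.4703, 0.1545).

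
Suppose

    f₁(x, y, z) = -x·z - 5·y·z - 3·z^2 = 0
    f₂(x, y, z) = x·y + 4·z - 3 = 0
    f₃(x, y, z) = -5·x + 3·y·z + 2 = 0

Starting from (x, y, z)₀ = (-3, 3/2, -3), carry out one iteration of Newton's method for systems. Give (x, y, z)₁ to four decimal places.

At (-3, 3/2, -3): F = (-13.5000, -19.5000, 3.5000).
Jacobian J = [[-z, -5·z, -x - 5·y - 6·z], [y, x, 4], [-5, 3·z, 3·y]].
At the point, J = [[3.0000, 15.0000, 13.5000], [1.5000, -3.0000, 4.0000], [-5.0000, -9.0000, 4.5000]] (det J = -718.5000).
Solving J·Δ = −F gives Δ = (5.1962, -1.6555, 1.6848).
Then the next iterate is (x, y, z)₁ = (2.1962, -0.1555, -1.3152).

(2.1962, -0.1555, -1.3152)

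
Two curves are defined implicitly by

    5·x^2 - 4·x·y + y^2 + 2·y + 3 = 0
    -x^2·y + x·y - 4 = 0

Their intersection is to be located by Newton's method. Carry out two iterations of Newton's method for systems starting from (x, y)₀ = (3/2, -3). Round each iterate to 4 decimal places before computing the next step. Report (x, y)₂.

(1.0754, 4.4491)

At (3/2, -3): F = (35.2500, -1.7500).
Jacobian J = [[10·x - 4·y, -4·x + 2·y + 2], [-2·x·y + y, -x^2 + x]].
At the point, J = [[27.0000, -10.0000], [6.0000, -0.7500]] (det J = 39.7500).
Solving J·Δ = −F gives Δ = (1.1053, 6.5094).
Then the next iterate is (x, y)₁ = (2.6053, 3.5094).
Round to (2.6053, 3.5094) and repeat: F = (19.700470, -18.677322), J = [[12.0154, -1.4024], [-14.776680, -4.182288]].
Δ = (-1.5299, 0.9397), so (x, y)₂ = (1.0754, 4.4491).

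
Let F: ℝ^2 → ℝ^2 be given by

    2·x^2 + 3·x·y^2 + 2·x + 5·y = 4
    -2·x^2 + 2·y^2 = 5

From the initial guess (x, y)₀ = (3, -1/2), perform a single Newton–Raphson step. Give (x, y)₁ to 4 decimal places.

(1.3290, -1.7242)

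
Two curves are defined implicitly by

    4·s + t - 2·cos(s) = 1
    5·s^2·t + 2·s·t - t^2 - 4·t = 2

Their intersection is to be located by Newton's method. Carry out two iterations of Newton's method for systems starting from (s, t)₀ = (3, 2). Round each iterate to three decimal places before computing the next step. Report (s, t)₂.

At (3, 2): F = (14.97998, 88.000).
Jacobian J = [[2·sin(s) + 4, 1], [10·s·t + 2·t, 5·s^2 + 2·s - 2·t - 4]].
At the point, J = [[4.28224, 1.000], [64.000, 43.000]] (det J = 120.13632).
Solving J·Δ = −F gives Δ = (-4.629, 4.844).
Then the next iterate is (s, t)₁ = (-1.629, 6.844).
Round to (-1.629, 6.844) and repeat: F = (-0.55566, -7.70649), J = [[2.00339, 1.000], [-97.80076, -7.67780]].
Δ = (-0.145, 0.847), so (s, t)₂ = (-1.774, 7.691).

(-1.774, 7.691)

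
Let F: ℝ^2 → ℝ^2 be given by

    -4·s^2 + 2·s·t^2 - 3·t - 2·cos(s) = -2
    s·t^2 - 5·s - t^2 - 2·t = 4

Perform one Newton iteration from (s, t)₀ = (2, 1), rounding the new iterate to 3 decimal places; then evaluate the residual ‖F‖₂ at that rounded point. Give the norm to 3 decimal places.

At (2, 1): F = (-12.16771, -15.000).
Jacobian J = [[-8·s + 2·t^2 + 2·sin(s), 4·s·t - 3], [t^2 - 5, 2·s·t - 2·t - 2]].
At the point, J = [[-12.18141, 5.000], [-4.000, 0.000]] (det J = 20.000).
Solving J·Δ = −F gives Δ = (-3.750, -6.703).
Then the next iterate is (s, t)₁ = (-1.750, -5.703).
Re-evaluating at (-1.750, -5.703): F = (-106.61924, -73.28557), so ‖F‖₂ = 129.377.

129.377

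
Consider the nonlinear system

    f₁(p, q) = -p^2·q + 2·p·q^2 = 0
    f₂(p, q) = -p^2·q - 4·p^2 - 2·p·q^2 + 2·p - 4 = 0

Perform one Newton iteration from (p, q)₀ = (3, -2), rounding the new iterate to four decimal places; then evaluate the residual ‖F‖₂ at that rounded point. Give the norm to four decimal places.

11.7882

At (3, -2): F = (42.0000, -40.0000).
Jacobian J = [[-2·p·q + 2·q^2, -p^2 + 4·p·q], [-2·p·q - 8·p - 2·q^2 + 2, -p^2 - 4·p·q]].
At the point, J = [[20.0000, -33.0000], [-18.0000, 15.0000]] (det J = -294.0000).
Solving J·Δ = −F gives Δ = (-2.3469, -0.1497).
Then the next iterate is (p, q)₁ = (0.6531, -2.1497).
Re-evaluating at (0.6531, -2.1497): F = (6.953157, -9.519251), so ‖F‖₂ = 11.7882.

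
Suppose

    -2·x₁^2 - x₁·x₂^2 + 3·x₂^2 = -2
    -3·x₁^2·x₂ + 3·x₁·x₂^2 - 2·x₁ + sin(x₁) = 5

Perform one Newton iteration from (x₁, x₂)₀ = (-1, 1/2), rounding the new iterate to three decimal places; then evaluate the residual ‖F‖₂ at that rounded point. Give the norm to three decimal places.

4.921

At (-1, 1/2): F = (1.000, -6.09147).
Jacobian J = [[-4·x₁ - x₂^2, -2·x₁·x₂ + 6·x₂], [-6·x₁·x₂ + 3·x₂^2 + cos(x₁) - 2, -3·x₁^2 + 6·x₁·x₂]].
At the point, J = [[3.750, 4.000], [2.29030, -6.000]] (det J = -31.66121).
Solving J·Δ = −F gives Δ = (0.580, -0.794).
Then the next iterate is (x₁, x₂)₁ = (-0.420, -0.294).
Re-evaluating at (-0.420, -0.294): F = (1.94281, -4.52109), so ‖F‖₂ = 4.921.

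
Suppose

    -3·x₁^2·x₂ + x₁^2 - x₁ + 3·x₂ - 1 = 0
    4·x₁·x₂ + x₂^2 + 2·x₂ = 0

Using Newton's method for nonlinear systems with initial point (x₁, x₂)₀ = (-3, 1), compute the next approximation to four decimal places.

(11.0000, 6.8750)

At (-3, 1): F = (-13.0000, -9.0000).
Jacobian J = [[-6·x₁·x₂ + 2·x₁ - 1, -3·x₁^2 + 3], [4·x₂, 4·x₁ + 2·x₂ + 2]].
At the point, J = [[11.0000, -24.0000], [4.0000, -8.0000]] (det J = 8.0000).
Solving J·Δ = −F gives Δ = (14.0000, 5.8750).
Then the next iterate is (x₁, x₂)₁ = (11.0000, 6.8750).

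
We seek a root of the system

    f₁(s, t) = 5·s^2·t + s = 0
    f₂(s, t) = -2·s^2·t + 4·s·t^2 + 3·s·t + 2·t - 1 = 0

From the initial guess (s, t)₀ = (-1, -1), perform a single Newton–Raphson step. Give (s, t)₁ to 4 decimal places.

(-0.7143, -0.4286)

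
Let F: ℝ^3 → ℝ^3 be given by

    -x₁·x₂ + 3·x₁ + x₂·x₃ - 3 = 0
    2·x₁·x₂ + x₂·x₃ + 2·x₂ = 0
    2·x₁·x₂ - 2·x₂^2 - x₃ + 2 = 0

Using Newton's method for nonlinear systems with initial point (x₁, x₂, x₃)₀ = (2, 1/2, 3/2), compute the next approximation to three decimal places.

At (2, 1/2, 3/2): F = (2.750, 3.750, 2.000).
Jacobian J = [[-x₂ + 3, -x₁ + x₃, x₂], [2·x₂, 2·x₁ + x₃ + 2, x₂], [2·x₂, 2·x₁ - 4·x₂, -1]].
At the point, J = [[2.500, -0.500, 0.500], [1.000, 7.500, 0.500], [1.000, 2.000, -1.000]] (det J = -24.750).
Solving J·Δ = −F gives Δ = (-1.192, -0.348, 0.111).
Then the next iterate is (x₁, x₂, x₃)₁ = (0.808, 0.152, 1.611).

(0.808, 0.152, 1.611)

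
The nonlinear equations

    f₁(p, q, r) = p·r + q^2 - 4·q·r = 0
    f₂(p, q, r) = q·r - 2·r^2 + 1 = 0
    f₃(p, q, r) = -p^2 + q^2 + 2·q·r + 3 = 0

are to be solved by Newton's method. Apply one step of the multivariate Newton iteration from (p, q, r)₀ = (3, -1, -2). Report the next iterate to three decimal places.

At (3, -1, -2): F = (-13.000, -5.000, -1.000).
Jacobian J = [[r, 2·q - 4·r, p - 4·q], [0, r, q - 4·r], [-2·p, 2·q + 2·r, 2·q]].
At the point, J = [[-2.000, 6.000, 7.000], [0.000, -2.000, 7.000], [-6.000, -6.000, -2.000]] (det J = -428.000).
Solving J·Δ = −F gives Δ = (-1.178, 0.706, 0.916).
Then the next iterate is (p, q, r)₁ = (1.822, -0.294, -1.084).

(1.822, -0.294, -1.084)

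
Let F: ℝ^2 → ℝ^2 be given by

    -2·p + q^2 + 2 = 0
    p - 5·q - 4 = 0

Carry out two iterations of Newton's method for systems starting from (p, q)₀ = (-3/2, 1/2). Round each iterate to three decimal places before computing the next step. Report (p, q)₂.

(1.154, -0.569)

At (-3/2, 1/2): F = (5.250, -8.000).
Jacobian J = [[-2, 2·q], [1, -5]].
At the point, J = [[-2.000, 1.000], [1.000, -5.000]] (det J = 9.000).
Solving J·Δ = −F gives Δ = (2.028, -1.194).
Then the next iterate is (p, q)₁ = (0.528, -0.694).
Round to (0.528, -0.694) and repeat: F = (1.42564, -0.002), J = [[-2.000, -1.388], [1.000, -5.000]].
Δ = (0.626, 0.125), so (p, q)₂ = (1.154, -0.569).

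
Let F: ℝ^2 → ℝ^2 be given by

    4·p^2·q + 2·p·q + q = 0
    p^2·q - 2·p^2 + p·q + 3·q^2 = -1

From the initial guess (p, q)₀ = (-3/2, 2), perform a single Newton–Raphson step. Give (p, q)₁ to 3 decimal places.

(-1.097, 1.152)

At (-3/2, 2): F = (14.000, 10.000).
Jacobian J = [[8·p·q + 2·q, 4·p^2 + 2·p + 1], [2·p·q - 4·p + q, p^2 + p + 6·q]].
At the point, J = [[-20.000, 7.000], [2.000, 12.750]] (det J = -269.000).
Solving J·Δ = −F gives Δ = (0.403, -0.848).
Then the next iterate is (p, q)₁ = (-1.097, 1.152).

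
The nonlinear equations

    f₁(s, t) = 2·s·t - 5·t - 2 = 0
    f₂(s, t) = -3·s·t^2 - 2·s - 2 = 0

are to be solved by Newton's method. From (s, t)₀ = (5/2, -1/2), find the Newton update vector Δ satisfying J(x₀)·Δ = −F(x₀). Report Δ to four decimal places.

(-2.0000, 0.4500)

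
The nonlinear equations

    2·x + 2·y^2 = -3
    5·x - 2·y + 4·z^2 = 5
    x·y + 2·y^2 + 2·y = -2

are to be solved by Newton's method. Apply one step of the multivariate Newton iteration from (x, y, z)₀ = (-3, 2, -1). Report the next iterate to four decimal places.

At (-3, 2, -1): F = (5.0000, -20.0000, 8.0000).
Jacobian J = [[2, 4·y, 0], [5, -2, 8·z], [y, x + 4·y + 2, 0]].
At the point, J = [[2.0000, 8.0000, 0.0000], [5.0000, -2.0000, -8.0000], [2.0000, 7.0000, 0.0000]] (det J = -16.0000).
Solving J·Δ = −F gives Δ = (-14.5000, 3.0000, -12.3125).
Then the next iterate is (x, y, z)₁ = (-17.5000, 5.0000, -13.3125).

(-17.5000, 5.0000, -13.3125)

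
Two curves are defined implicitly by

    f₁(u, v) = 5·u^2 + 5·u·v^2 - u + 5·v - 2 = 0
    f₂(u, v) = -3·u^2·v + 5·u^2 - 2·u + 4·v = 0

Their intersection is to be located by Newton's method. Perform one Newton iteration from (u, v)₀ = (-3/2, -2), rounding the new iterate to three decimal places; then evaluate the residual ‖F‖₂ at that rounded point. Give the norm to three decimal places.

At (-3/2, -2): F = (-29.250, 19.750).
Jacobian J = [[10·u + 5·v^2 - 1, 10·u·v + 5], [-6·u·v + 10·u - 2, -3·u^2 + 4]].
At the point, J = [[4.000, 35.000], [-35.000, -2.750]] (det J = 1214.000).
Solving J·Δ = −F gives Δ = (0.503, 0.778).
Then the next iterate is (u, v)₁ = (-0.997, -1.222).
Re-evaluating at (-0.997, -1.222): F = (-9.58698, 5.72008), so ‖F‖₂ = 11.164.

11.164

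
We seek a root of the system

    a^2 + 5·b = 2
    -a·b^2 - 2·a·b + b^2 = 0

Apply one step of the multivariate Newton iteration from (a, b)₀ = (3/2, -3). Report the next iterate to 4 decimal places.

At (3/2, -3): F = (-14.7500, 4.5000).
Jacobian J = [[2·a, 5], [-b^2 - 2·b, -2·a·b - 2·a + 2·b]].
At the point, J = [[3.0000, 5.0000], [-3.0000, 0.0000]] (det J = 15.0000).
Solving J·Δ = −F gives Δ = (1.5000, 2.0500).
Then the next iterate is (a, b)₁ = (3.0000, -0.9500).

(3.0000, -0.9500)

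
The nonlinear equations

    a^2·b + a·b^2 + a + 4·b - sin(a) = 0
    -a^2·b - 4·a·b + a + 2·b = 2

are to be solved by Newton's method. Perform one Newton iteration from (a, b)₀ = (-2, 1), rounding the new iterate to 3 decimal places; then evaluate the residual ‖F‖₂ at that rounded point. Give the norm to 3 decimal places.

1.893

At (-2, 1): F = (4.90930, 2.000).
Jacobian J = [[2·a·b + b^2 - cos(a) + 1, a^2 + 2·a·b + 4], [-2·a·b - 4·b + 1, -a^2 - 4·a + 2]].
At the point, J = [[-1.58385, 4.000], [1.000, 6.000]] (det J = -13.50312).
Solving J·Δ = −F gives Δ = (1.589, -0.598).
Then the next iterate is (a, b)₁ = (-0.411, 0.402).
Re-evaluating at (-0.411, 0.402): F = (1.59801, -1.01402), so ‖F‖₂ = 1.893.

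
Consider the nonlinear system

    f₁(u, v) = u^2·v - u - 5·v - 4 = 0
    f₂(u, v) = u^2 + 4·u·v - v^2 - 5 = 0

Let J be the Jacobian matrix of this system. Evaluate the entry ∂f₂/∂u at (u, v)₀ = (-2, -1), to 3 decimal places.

-8.000

∂f₂/∂u = 2·u + 4·v.
At (-2, -1) this is -8.000.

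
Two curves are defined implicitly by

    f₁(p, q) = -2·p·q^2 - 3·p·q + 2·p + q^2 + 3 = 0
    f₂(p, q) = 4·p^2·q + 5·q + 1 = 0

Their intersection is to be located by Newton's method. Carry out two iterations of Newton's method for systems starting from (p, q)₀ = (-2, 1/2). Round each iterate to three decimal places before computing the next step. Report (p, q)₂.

(-1.214, -0.060)

At (-2, 1/2): F = (3.250, 11.500).
Jacobian J = [[-2·q^2 - 3·q + 2, -4·p·q - 3·p + 2·q], [8·p·q, 4·p^2 + 5]].
At the point, J = [[0.000, 11.000], [-8.000, 21.000]] (det J = 88.000).
Solving J·Δ = −F gives Δ = (0.662, -0.295).
Then the next iterate is (p, q)₁ = (-1.338, 0.205).
Round to (-1.338, 0.205) and repeat: F = (1.30135, 3.49300), J = [[1.30095, 5.52116], [-2.19432, 12.16098]].
Δ = (0.124, -0.265), so (p, q)₂ = (-1.214, -0.060).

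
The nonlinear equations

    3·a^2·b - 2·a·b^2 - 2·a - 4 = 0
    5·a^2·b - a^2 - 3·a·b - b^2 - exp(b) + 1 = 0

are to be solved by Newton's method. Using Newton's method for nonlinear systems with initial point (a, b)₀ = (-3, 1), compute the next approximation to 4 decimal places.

(-0.5680, 1.4745)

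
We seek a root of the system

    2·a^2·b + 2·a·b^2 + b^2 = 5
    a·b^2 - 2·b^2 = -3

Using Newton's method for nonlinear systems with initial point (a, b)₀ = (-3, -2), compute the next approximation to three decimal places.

(-1.824, -1.385)

At (-3, -2): F = (-61.000, -17.000).
Jacobian J = [[4·a·b + 2·b^2, 2·a^2 + 4·a·b + 2·b], [b^2, 2·a·b - 4·b]].
At the point, J = [[32.000, 38.000], [4.000, 20.000]] (det J = 488.000).
Solving J·Δ = −F gives Δ = (1.176, 0.615).
Then the next iterate is (a, b)₁ = (-1.824, -1.385).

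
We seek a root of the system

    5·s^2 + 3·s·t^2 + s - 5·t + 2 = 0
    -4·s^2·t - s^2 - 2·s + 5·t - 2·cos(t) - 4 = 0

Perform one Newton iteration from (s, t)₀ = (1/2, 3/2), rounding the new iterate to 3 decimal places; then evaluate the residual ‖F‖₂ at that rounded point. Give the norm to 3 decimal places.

0.006

At (1/2, 3/2): F = (-0.375, 0.60853).
Jacobian J = [[10·s + 3·t^2 + 1, 6·s·t - 5], [-8·s·t - 2·s - 2, -4·s^2 + 2·sin(t) + 5]].
At the point, J = [[12.750, -0.500], [-9.000, 5.99499]] (det J = 71.93612).
Solving J·Δ = −F gives Δ = (0.027, -0.061).
Then the next iterate is (s, t)₁ = (0.527, 1.439).
Re-evaluating at (0.527, 1.439): F = (-0.00555, 0.00183), so ‖F‖₂ = 0.006.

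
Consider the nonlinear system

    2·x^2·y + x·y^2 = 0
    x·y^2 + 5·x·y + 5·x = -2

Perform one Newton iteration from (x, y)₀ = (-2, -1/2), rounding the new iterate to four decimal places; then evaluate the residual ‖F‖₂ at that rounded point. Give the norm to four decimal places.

At (-2, -1/2): F = (-4.5000, -3.5000).
Jacobian J = [[4·x·y + y^2, 2·x^2 + 2·x·y], [y^2 + 5·y + 5, 2·x·y + 5·x]].
At the point, J = [[4.2500, 10.0000], [2.7500, -8.0000]] (det J = -61.5000).
Solving J·Δ = −F gives Δ = (1.1545, -0.0407).
Then the next iterate is (x, y)₁ = (-0.8455, -0.5407).
Re-evaluating at (-0.8455, -0.5407): F = (-1.020248, -0.188878), so ‖F‖₂ = 1.0376.

1.0376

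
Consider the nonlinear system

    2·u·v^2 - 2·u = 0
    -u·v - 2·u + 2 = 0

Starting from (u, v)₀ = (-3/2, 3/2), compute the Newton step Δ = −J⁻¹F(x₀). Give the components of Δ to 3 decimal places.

(2.149, 0.180)

At (-3/2, 3/2): F = (-3.750, 7.250).
Jacobian J = [[2·v^2 - 2, 4·u·v], [-v - 2, -u]].
At the point, J = [[2.500, -9.000], [-3.500, 1.500]] (det J = -27.750).
Solving J·Δ = −F gives Δ = (2.149, 0.180).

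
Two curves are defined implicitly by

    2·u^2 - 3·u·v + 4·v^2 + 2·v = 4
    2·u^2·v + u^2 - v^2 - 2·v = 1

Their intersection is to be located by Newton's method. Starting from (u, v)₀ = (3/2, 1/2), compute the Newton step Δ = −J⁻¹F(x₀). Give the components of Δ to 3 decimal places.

At (3/2, 1/2): F = (0.250, 2.250).
Jacobian J = [[4·u - 3·v, -3·u + 8·v + 2], [4·u·v + 2·u, 2·u^2 - 2·v - 2]].
At the point, J = [[4.500, 1.500], [6.000, 1.500]] (det J = -2.250).
Solving J·Δ = −F gives Δ = (-1.333, 3.833).

(-1.333, 3.833)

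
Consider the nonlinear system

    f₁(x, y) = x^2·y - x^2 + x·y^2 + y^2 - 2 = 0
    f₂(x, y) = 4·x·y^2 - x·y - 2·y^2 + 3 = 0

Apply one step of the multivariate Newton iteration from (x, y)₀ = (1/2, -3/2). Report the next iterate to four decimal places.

At (1/2, -3/2): F = (0.7500, 3.7500).
Jacobian J = [[2·x·y - 2·x + y^2, x^2 + 2·x·y + 2·y], [4·y^2 - y, 8·x·y - x - 4·y]].
At the point, J = [[-0.2500, -4.2500], [10.5000, -0.5000]] (det J = 44.7500).
Solving J·Δ = −F gives Δ = (-0.3478, 0.1969).
Then the next iterate is (x, y)₁ = (0.1522, -1.3031).

(0.1522, -1.3031)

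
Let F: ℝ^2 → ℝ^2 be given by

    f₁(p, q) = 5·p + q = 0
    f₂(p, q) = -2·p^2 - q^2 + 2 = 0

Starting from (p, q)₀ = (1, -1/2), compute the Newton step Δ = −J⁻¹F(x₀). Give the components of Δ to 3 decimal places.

At (1, -1/2): F = (4.500, -0.250).
Jacobian J = [[5, 1], [-4·p, -2·q]].
At the point, J = [[5.000, 1.000], [-4.000, 1.000]] (det J = 9.000).
Solving J·Δ = −F gives Δ = (-0.528, -1.861).

(-0.528, -1.861)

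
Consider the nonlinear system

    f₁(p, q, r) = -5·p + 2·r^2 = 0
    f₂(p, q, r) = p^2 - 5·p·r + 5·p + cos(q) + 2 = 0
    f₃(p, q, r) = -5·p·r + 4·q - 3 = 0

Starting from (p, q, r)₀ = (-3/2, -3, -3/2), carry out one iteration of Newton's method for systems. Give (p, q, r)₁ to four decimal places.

(-1.4710, -0.1966, 0.4758)

At (-3/2, -3, -3/2): F = (12.0000, -15.489992, -26.2500).
Jacobian J = [[-5, 0, 4·r], [2·p - 5·r + 5, -sin(q), -5·p], [-5·r, 4, -5·p]].
At the point, J = [[-5.0000, 0.0000, -6.0000], [9.5000, 0.141120, 7.5000], [7.5000, 4.0000, 7.5000]] (det J = -76.941600).
Solving J·Δ = −F gives Δ = (0.0290, 2.8034, 1.9758).
Then the next iterate is (p, q, r)₁ = (-1.4710, -0.1966, 0.4758).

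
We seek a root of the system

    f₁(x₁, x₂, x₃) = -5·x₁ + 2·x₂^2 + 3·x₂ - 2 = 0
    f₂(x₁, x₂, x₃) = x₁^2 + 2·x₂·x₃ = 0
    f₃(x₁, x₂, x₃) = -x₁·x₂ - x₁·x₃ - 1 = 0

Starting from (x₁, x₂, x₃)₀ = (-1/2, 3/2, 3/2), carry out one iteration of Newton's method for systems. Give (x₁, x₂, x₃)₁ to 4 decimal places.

(-0.6029, 0.3873, 0.9951)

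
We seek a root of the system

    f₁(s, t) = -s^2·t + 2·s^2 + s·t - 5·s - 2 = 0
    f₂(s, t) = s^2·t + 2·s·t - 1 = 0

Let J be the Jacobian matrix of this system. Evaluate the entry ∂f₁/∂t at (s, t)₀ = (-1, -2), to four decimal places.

-2.0000

∂f₁/∂t = -s^2 + s.
At (-1, -2) this is -2.0000.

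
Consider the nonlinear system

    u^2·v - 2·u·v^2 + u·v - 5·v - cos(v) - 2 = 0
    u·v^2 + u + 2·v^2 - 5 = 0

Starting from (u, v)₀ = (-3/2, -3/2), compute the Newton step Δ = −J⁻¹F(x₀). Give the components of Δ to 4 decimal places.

At (-3/2, -3/2): F = (11.054263, -5.3750).
Jacobian J = [[2·u·v - 2·v^2 + v, u^2 - 4·u·v + u + sin(v) - 5], [v^2 + 1, 2·u·v + 4·v]].
At the point, J = [[-1.5000, -14.247495], [3.2500, -1.5000]] (det J = 48.554359).
Solving J·Δ = −F gives Δ = (1.9187, 0.5739).

(1.9187, 0.5739)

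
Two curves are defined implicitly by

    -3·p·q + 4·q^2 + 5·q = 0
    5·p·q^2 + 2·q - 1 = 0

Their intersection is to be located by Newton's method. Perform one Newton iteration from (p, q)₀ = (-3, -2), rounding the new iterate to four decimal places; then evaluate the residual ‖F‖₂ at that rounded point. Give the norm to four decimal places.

16.1275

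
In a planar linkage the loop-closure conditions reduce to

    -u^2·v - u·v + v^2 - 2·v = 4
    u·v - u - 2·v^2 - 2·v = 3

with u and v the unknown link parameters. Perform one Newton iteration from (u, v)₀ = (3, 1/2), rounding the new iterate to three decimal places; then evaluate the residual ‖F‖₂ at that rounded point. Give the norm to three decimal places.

At (3, 1/2): F = (-10.750, -6.000).
Jacobian J = [[-2·u·v - v, -u^2 - u + 2·v - 2], [v - 1, u - 4·v - 2]].
At the point, J = [[-3.500, -13.000], [-0.500, -1.000]] (det J = -3.000).
Solving J·Δ = −F gives Δ = (-22.417, 5.208).
Then the next iterate is (u, v)₁ = (-19.417, 5.708).
Re-evaluating at (-19.417, 5.708): F = (-2024.03203, -170.99376), so ‖F‖₂ = 2031.242.

2031.242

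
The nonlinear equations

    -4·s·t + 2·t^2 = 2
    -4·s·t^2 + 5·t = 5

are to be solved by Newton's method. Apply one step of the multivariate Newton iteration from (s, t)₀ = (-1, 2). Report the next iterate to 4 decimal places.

At (-1, 2): F = (14.0000, 21.0000).
Jacobian J = [[-4·t, -4·s + 4·t], [-4·t^2, -8·s·t + 5]].
At the point, J = [[-8.0000, 12.0000], [-16.0000, 21.0000]] (det J = 24.0000).
Solving J·Δ = −F gives Δ = (-1.7500, -2.3333).
Then the next iterate is (s, t)₁ = (-2.7500, -0.3333).

(-2.7500, -0.3333)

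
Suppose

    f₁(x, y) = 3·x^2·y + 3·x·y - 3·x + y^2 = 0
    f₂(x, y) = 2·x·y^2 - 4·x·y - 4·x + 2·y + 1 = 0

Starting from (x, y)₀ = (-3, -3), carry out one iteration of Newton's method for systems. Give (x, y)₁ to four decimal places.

At (-3, -3): F = (-36.0000, -83.0000).
Jacobian J = [[6·x·y + 3·y - 3, 3·x^2 + 3·x + 2·y], [2·y^2 - 4·y - 4, 4·x·y - 4·x + 2]].
At the point, J = [[42.0000, 12.0000], [26.0000, 50.0000]] (det J = 1788.0000).
Solving J·Δ = −F gives Δ = (0.4497, 1.4262).
Then the next iterate is (x, y)₁ = (-2.5503, -1.5738).

(-2.5503, -1.5738)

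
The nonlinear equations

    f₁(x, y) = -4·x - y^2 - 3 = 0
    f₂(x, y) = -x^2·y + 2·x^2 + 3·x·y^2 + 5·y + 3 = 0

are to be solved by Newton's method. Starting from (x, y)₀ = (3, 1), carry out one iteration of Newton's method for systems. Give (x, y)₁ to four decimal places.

At (3, 1): F = (-16.0000, 26.0000).
Jacobian J = [[-4, -2·y], [-2·x·y + 4·x + 3·y^2, -x^2 + 6·x·y + 5]].
At the point, J = [[-4.0000, -2.0000], [9.0000, 14.0000]] (det J = -38.0000).
Solving J·Δ = −F gives Δ = (-4.5263, 1.0526).
Then the next iterate is (x, y)₁ = (-1.5263, 2.0526).

(-1.5263, 2.0526)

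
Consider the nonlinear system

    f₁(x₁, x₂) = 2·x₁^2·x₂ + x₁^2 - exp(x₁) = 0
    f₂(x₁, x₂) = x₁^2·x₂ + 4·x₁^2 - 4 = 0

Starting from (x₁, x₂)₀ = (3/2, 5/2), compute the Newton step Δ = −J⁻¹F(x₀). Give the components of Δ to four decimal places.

(-0.4800, -0.5621)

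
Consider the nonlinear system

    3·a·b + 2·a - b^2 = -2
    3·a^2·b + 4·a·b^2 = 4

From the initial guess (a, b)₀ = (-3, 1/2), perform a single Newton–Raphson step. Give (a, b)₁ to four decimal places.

(-5.4091, -1.2182)

At (-3, 1/2): F = (-8.7500, 6.5000).
Jacobian J = [[3·b + 2, 3·a - 2·b], [6·a·b + 4·b^2, 3·a^2 + 8·a·b]].
At the point, J = [[3.5000, -10.0000], [-8.0000, 15.0000]] (det J = -27.5000).
Solving J·Δ = −F gives Δ = (-2.4091, -1.7182).
Then the next iterate is (a, b)₁ = (-5.4091, -1.2182).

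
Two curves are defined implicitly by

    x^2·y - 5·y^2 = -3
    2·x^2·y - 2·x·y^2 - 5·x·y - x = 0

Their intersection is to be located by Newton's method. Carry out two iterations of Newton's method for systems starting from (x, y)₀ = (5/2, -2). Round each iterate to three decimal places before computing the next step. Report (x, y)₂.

(1.891, -0.633)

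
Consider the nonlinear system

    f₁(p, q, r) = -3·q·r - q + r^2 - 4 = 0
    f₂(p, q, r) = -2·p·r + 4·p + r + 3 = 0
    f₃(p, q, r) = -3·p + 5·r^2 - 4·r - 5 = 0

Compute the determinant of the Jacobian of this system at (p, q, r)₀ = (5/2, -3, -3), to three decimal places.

2816.000

J = [[0, -3·r - 1, -3·q + 2·r], [-2·r + 4, 0, -2·p + 1], [-3, 0, 10·r - 4]].
At the point, J = [[0.000, 8.000, 3.000], [10.000, 0.000, -4.000], [-3.000, 0.000, -34.000]].
det J = 2816.000.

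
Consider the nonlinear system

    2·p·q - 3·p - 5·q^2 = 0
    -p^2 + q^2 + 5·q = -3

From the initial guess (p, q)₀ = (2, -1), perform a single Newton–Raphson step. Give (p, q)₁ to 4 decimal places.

(1.3902, -0.1463)

At (2, -1): F = (-15.0000, -5.0000).
Jacobian J = [[2·q - 3, 2·p - 10·q], [-2·p, 2·q + 5]].
At the point, J = [[-5.0000, 14.0000], [-4.0000, 3.0000]] (det J = 41.0000).
Solving J·Δ = −F gives Δ = (-0.6098, 0.8537).
Then the next iterate is (p, q)₁ = (1.3902, -0.1463).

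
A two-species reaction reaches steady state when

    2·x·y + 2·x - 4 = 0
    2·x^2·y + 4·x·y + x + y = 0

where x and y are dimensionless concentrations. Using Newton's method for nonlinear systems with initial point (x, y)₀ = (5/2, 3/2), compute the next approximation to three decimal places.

At (5/2, 3/2): F = (8.500, 37.750).
Jacobian J = [[2·y + 2, 2·x], [4·x·y + 4·y + 1, 2·x^2 + 4·x + 1]].
At the point, J = [[5.000, 5.000], [22.000, 23.500]] (det J = 7.500).
Solving J·Δ = −F gives Δ = (-1.467, -0.233).
Then the next iterate is (x, y)₁ = (1.033, 1.267).

(1.033, 1.267)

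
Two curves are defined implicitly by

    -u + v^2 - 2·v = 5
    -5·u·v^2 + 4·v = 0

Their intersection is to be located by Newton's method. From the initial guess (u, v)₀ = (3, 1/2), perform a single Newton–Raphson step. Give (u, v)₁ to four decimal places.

At (3, 1/2): F = (-8.7500, -1.7500).
Jacobian J = [[-1, 2·v - 2], [-5·v^2, -10·u·v + 4]].
At the point, J = [[-1.0000, -1.0000], [-1.2500, -11.0000]] (det J = 9.7500).
Solving J·Δ = −F gives Δ = (-9.6923, 0.9423).
Then the next iterate is (u, v)₁ = (-6.6923, 1.4423).

(-6.6923, 1.4423)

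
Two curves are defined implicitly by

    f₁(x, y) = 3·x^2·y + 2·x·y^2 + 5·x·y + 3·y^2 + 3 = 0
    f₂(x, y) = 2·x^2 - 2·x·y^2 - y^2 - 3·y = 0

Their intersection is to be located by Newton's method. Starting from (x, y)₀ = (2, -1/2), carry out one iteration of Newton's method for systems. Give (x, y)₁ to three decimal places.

At (2, -1/2): F = (-6.250, 8.250).
Jacobian J = [[6·x·y + 2·y^2 + 5·y, 3·x^2 + 4·x·y + 5·x + 6·y], [4·x - 2·y^2, -4·x·y - 2·y - 3]].
At the point, J = [[-8.000, 15.000], [7.500, 2.000]] (det J = -128.500).
Solving J·Δ = −F gives Δ = (-1.060, -0.149).
Then the next iterate is (x, y)₁ = (0.940, -0.649).

(0.940, -0.649)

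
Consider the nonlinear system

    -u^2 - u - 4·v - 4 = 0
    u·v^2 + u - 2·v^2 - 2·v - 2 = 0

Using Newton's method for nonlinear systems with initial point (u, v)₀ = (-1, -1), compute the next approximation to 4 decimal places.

(0.3333, -0.6667)

At (-1, -1): F = (0.0000, -4.0000).
Jacobian J = [[-2·u - 1, -4], [v^2 + 1, 2·u·v - 4·v - 2]].
At the point, J = [[1.0000, -4.0000], [2.0000, 4.0000]] (det J = 12.0000).
Solving J·Δ = −F gives Δ = (1.3333, 0.3333).
Then the next iterate is (u, v)₁ = (0.3333, -0.6667).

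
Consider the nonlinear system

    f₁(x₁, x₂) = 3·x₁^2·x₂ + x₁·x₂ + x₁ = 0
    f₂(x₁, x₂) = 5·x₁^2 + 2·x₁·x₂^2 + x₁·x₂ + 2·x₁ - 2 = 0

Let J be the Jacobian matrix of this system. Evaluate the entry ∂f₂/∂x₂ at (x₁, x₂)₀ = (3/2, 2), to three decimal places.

∂f₂/∂x₂ = 4·x₁·x₂ + x₁.
At (3/2, 2) this is 13.500.

13.500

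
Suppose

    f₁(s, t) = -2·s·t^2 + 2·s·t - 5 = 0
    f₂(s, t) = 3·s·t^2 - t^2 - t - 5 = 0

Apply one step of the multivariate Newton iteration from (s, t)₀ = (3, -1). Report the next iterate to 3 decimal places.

At (3, -1): F = (-17.000, 4.000).
Jacobian J = [[-2·t^2 + 2·t, -4·s·t + 2·s], [3·t^2, 6·s·t - 2·t - 1]].
At the point, J = [[-4.000, 18.000], [3.000, -17.000]] (det J = 14.000).
Solving J·Δ = −F gives Δ = (-15.500, -2.500).
Then the next iterate is (s, t)₁ = (-12.500, -3.500).

(-12.500, -3.500)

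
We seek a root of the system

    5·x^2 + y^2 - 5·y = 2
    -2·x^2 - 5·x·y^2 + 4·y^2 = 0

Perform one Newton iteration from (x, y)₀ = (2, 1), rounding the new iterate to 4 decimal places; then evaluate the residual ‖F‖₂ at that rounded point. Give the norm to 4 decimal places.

5.0162

At (2, 1): F = (14.0000, -14.0000).
Jacobian J = [[10·x, 2·y - 5], [-4·x - 5·y^2, -10·x·y + 8·y]].
At the point, J = [[20.0000, -3.0000], [-13.0000, -12.0000]] (det J = -279.0000).
Solving J·Δ = −F gives Δ = (-0.7527, -0.3513).
Then the next iterate is (x, y)₁ = (1.2473, 0.6487).
Re-evaluating at (1.2473, 0.6487): F = (2.956098, -4.052660), so ‖F‖₂ = 5.0162.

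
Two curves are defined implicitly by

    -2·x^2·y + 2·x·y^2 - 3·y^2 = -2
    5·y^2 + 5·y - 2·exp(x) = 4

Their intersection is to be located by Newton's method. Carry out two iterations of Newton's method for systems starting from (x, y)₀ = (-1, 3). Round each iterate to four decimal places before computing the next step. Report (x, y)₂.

At (-1, 3): F = (-49.0000, 55.264241).
Jacobian J = [[-4·x·y + 2·y^2, -2·x^2 + 4·x·y - 6·y], [-2·exp(x), 10·y + 5]].
At the point, J = [[30.0000, -32.0000], [-0.735759, 35.0000]] (det J = 1026.455716).
Solving J·Δ = −F gives Δ = (-0.0521, -1.5801).
Then the next iterate is (x, y)₁ = (-1.0521, 1.4199).
Round to (-1.0521, 1.4199) and repeat: F = (-11.434075, 12.481673), J = [[10.007739, -16.708736], [-0.698407, 19.1990]].
Δ = (0.0608, -0.6479), so (x, y)₂ = (-0.9913, 0.7720).

(-0.9913, 0.7720)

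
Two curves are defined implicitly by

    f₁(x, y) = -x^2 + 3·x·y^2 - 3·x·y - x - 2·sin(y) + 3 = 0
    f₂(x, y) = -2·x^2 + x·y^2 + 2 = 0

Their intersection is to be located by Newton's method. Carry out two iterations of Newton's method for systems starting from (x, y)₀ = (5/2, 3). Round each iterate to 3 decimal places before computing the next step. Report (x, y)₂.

At (5/2, 3): F = (38.96776, 12.000).
Jacobian J = [[-2·x + 3·y^2 - 3·y - 1, 6·x·y - 3·x - 2·cos(y)], [-4·x + y^2, 2·x·y]].
At the point, J = [[12.000, 39.47998], [-1.000, 15.000]] (det J = 219.47998).
Solving J·Δ = −F gives Δ = (-0.505, -0.834).
Then the next iterate is (x, y)₁ = (1.995, 2.166).
Round to (1.995, 2.166) and repeat: F = (10.48436, 3.39960), J = [[2.58667, 21.06337], [-3.28844, 8.64234]].
Δ = (-0.207, -0.472), so (x, y)₂ = (1.788, 1.694).

(1.788, 1.694)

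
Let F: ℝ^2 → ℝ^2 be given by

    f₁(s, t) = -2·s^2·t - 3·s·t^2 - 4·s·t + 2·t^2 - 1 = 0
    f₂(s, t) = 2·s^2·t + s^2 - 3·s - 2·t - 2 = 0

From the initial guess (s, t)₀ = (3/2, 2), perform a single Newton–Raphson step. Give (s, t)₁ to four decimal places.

At (3/2, 2): F = (-32.0000, 0.7500).
Jacobian J = [[-4·s·t - 3·t^2 - 4·t, -2·s^2 - 6·s·t - 4·s + 4·t], [4·s·t + 2·s - 3, 2·s^2 - 2]].
At the point, J = [[-32.0000, -20.5000], [12.0000, 2.5000]] (det J = 166.0000).
Solving J·Δ = −F gives Δ = (0.3893, -2.1687).
Then the next iterate is (s, t)₁ = (1.8893, -0.1687).

(1.8893, -0.1687)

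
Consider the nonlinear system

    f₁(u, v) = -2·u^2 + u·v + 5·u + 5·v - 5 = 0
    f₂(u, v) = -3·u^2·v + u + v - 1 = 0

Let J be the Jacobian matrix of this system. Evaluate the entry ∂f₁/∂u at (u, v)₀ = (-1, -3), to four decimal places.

6.0000

∂f₁/∂u = -4·u + v + 5.
At (-1, -3) this is 6.0000.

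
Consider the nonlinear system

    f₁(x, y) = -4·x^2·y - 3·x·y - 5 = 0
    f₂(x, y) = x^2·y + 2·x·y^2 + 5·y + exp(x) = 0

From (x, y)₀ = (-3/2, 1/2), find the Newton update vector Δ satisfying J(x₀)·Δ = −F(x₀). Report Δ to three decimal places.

(1.079, -0.532)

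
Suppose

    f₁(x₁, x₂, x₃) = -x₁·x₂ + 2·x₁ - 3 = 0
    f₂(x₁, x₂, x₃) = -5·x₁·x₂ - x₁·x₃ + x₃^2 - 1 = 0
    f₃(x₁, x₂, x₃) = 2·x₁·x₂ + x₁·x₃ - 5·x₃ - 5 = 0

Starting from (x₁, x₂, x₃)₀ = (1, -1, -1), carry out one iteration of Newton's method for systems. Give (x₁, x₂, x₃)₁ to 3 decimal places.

At (1, -1, -1): F = (0.000, 6.000, -3.000).
Jacobian J = [[-x₂ + 2, -x₁, 0], [-5·x₂ - x₃, -5·x₁, -x₁ + 2·x₃], [2·x₂ + x₃, 2·x₁, x₁ - 5]].
At the point, J = [[3.000, -1.000, 0.000], [6.000, -5.000, -3.000], [-3.000, 2.000, -4.000]] (det J = 45.000).
Solving J·Δ = −F gives Δ = (0.733, 2.200, -0.200).
Then the next iterate is (x₁, x₂, x₃)₁ = (1.733, 1.200, -1.200).

(1.733, 1.200, -1.200)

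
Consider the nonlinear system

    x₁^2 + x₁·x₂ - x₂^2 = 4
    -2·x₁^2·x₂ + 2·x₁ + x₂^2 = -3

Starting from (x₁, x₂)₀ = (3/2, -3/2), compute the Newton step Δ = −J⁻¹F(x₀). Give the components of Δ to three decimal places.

At (3/2, -3/2): F = (-6.250, 15.000).
Jacobian J = [[2·x₁ + x₂, x₁ - 2·x₂], [-4·x₁·x₂ + 2, -2·x₁^2 + 2·x₂]].
At the point, J = [[1.500, 4.500], [11.000, -7.500]] (det J = -60.750).
Solving J·Δ = −F gives Δ = (-0.340, 1.502).

(-0.340, 1.502)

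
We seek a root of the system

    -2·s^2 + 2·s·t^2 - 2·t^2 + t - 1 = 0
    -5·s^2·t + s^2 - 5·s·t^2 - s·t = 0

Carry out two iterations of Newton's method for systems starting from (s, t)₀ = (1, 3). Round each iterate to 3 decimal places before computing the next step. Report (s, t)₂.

(0.289, 1.018)

At (1, 3): F = (0.000, -62.000).
Jacobian J = [[-4·s + 2·t^2, 4·s·t - 4·t + 1], [-10·s·t + 2·s - 5·t^2 - t, -5·s^2 - 10·s·t - s]].
At the point, J = [[14.000, 1.000], [-76.000, -36.000]] (det J = -428.000).
Solving J·Δ = −F gives Δ = (0.145, -2.028).
Then the next iterate is (s, t)₁ = (1.145, 0.972).
Round to (1.145, 0.972) and repeat: F = (-2.37606, -11.58238), J = [[-2.69043, 1.56376], [-14.53532, -18.82952]].
Δ = (-0.856, 0.046), so (s, t)₂ = (0.289, 1.018).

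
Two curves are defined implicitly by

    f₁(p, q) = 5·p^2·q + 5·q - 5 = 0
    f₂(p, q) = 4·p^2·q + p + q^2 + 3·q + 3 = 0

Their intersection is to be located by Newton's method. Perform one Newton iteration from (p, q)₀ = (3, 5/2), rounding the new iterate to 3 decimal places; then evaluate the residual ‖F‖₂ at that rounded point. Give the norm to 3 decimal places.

113.456

At (3, 5/2): F = (120.000, 109.750).
Jacobian J = [[10·p·q, 5·p^2 + 5], [8·p·q + 1, 4·p^2 + 2·q + 3]].
At the point, J = [[75.000, 50.000], [61.000, 44.000]] (det J = 250.000).
Solving J·Δ = −F gives Δ = (0.830, -3.645).
Then the next iterate is (p, q)₁ = (3.830, -1.145).
Re-evaluating at (3.830, -1.145): F = (-94.70445, -62.47754), so ‖F‖₂ = 113.456.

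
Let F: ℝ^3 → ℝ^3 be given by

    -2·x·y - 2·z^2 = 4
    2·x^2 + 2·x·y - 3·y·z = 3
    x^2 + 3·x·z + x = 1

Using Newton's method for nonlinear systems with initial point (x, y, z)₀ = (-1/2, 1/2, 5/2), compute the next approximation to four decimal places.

At (-1/2, 1/2, 5/2): F = (-16.0000, -6.7500, -5.0000).
Jacobian J = [[-2·y, -2·x, -4·z], [4·x + 2·y, 2·x - 3·z, -3·y], [2·x + 3·z + 1, 0, 3·x]].
At the point, J = [[-1.0000, 1.0000, -10.0000], [-1.0000, -8.5000, -1.5000], [7.5000, 0.0000, -1.5000]] (det J = -663.0000).
Solving J·Δ = −F gives Δ = (0.3294, -0.5353, -1.6865).
Then the next iterate is (x, y, z)₁ = (-0.1706, -0.0353, 0.8135).

(-0.1706, -0.0353, 0.8135)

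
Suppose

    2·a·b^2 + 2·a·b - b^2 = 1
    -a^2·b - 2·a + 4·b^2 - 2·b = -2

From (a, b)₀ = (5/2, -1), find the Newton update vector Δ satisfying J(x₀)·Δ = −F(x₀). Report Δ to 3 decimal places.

(-6.694, -0.667)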